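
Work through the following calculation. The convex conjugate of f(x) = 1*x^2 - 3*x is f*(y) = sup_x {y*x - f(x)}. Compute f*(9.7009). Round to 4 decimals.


f*(y) = sup_x {y*x - a*x^2 - b*x} = sup_x {(y-b)*x - a*x^2}
FOC: (y - b) - 2a*x = 0 => x* = (y - b)/(2a)
x* = (9.7009 + 3)/(2*1) = 6.3505
f*(9.7009) = (y-b)^2/(4a) = (9.7009 + 3)^2/(4*1)
= 161.3129/4 = 40.3282


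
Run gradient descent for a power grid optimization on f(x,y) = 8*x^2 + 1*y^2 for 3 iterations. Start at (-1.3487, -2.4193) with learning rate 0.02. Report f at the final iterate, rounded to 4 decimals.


Gradient descent on f(x,y) = 8*x^2 + 1*y^2.
Starting point: (-1.3487, -2.4193), alpha = 0.02
Step 1: grad_x = 2*8*-1.3487 = -21.5792, grad_y = 2*1*-2.4193 = -4.8386
  x_1 = -1.3487 - 0.02*-21.5792 = -0.9171
  y_1 = -2.4193 - 0.02*-4.8386 = -2.3225
Step 2: grad_x = 2*8*-0.9171 = -14.6739, grad_y = 2*1*-2.3225 = -4.6451
  x_2 = -0.9171 - 0.02*-14.6739 = -0.6236
  y_2 = -2.3225 - 0.02*-4.6451 = -2.2296
Step 3: grad_x = 2*8*-0.6236 = -9.9782, grad_y = 2*1*-2.2296 = -4.4593
  x_3 = -0.6236 - 0.02*-9.9782 = -0.4241
  y_3 = -2.2296 - 0.02*-4.4593 = -2.1404
f(-0.4241, -2.1404) = 8*(-0.4241)^2 + 1*(-2.1404)^2 = 6.0202


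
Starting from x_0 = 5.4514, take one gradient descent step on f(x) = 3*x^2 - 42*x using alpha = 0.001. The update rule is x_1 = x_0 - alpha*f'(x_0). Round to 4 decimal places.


We compute the gradient at x_0 and apply the update.
f'(x) = 6*x - 42
f'(5.4514) = 6*5.4514 - 42 = -9.2916
x_1 = 5.4514 - 0.001*-9.2916 = 5.4607


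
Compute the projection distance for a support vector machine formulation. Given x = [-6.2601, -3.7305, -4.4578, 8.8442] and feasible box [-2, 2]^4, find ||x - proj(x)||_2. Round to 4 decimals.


Project each component onto [-2, 2].
clip(-6.2601) = -2.0, clip(-3.7305) = -2.0, clip(-4.4578) = -2.0, clip(8.8442) = 2.0
Projection = [-2.0, -2.0, -2.0, 2.0]
Squared diffs: [18.1485, 2.9946, 6.0408, 46.8431]
Distance = sqrt(74.027) = 8.6039


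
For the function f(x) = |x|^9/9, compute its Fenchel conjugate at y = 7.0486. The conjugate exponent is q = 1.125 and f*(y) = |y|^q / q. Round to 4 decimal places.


The conjugate exponent q satisfies 1/p + 1/q = 1.
p = 9, so q = 9/(9 - 1) = 1.125
|y|^q = 7.0486^1.125 = 8.9974
f*(7.0486) = 8.9974 / 1.125 = 7.9977


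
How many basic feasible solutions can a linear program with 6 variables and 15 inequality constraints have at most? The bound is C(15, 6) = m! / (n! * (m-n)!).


Each vertex corresponds to some choice of n active constraints out of m, so the number of vertices is at most C(m, n) = m! / (n!(m-n)!).
m = 15, n = 6
Numerator: 15 * 14 * 13 * 12 * 11 * 10
Denominator: 6! = 720
C(15, 6) = 5005


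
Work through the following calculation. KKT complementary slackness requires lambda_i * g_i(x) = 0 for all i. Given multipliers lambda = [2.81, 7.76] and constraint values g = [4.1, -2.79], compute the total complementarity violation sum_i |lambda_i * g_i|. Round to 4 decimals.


KKT complementary slackness check:
lambda_1 * g_1 = 2.81 * 4.1 = 11.521
lambda_2 * g_2 = 7.76 * -2.79 = -21.6504
Total violation = 11.521 + 21.6504 = 33.1714


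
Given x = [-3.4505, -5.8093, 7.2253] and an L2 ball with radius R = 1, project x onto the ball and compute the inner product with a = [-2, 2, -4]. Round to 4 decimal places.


Step 1: Compute ||x|| (intermediates to 6 decimals).
||x|| = sqrt((-3.4505)^2 + (-5.8093)^2 + 7.2253^2) = 9.892365
Step 2: Project.
Since ||x|| > R, scale = R/||x|| = 1/9.892365 = 0.101088, proj(x) = scale * x
proj(x) = [-0.348804, -0.587251, 0.730391]
Step 3: Dot product.
a^T * proj(x) = -2*(-0.348804) + 2*(-0.587251) - 4*0.730391 = -3.3985


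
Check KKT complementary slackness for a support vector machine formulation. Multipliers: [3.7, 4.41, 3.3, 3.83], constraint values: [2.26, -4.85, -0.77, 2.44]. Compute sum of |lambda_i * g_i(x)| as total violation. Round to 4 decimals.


KKT complementary slackness check:
lambda_1 * g_1 = 3.7 * 2.26 = 8.362
lambda_2 * g_2 = 4.41 * -4.85 = -21.3885
lambda_3 * g_3 = 3.3 * -0.77 = -2.541
lambda_4 * g_4 = 3.83 * 2.44 = 9.3452
Total violation = 8.362 + 21.3885 + 2.541 + 9.3452 = 41.6367


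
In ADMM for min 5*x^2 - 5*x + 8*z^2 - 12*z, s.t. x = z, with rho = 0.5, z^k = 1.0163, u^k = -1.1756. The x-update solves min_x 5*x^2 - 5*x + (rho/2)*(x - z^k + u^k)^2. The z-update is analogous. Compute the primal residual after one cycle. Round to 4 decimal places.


ADMM iteration with rho = 0.5, z^k = 1.0163, u^k = -1.1756
Step 1: x-update.
Minimize 5*x^2 - 5*x + (0.5/2)*(x - 1.0163 - 1.1756)^2
FOC: (2*5 + 0.5)*x = 5 + 0.5*(1.0163 + 1.1756)
x^{k+1} = 0.5806
Step 2: z-update.
Minimize 8*z^2 - 12*z + (0.5/2)*(0.5806 - z - 1.1756)^2
FOC: (2*8 + 0.5)*z = 12 + 0.5*(0.5806 - 1.1756)
z^{k+1} = 0.7092
Step 3: u-update.
u^{k+1} = -1.1756 + 0.5806 - 0.7092 = -1.3043
Step 4: Primal residual = |0.5806 - 0.7092| = 0.1287


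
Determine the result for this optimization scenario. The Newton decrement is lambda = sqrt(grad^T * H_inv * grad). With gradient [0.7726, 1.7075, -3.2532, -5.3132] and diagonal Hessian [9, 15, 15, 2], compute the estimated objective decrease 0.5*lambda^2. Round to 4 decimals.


Step 1: H is diagonal, so H^(-1) * g = [0.0858, 0.1138, -0.2169, -2.6566].
Step 2: g^T H^(-1) g = sum_i g_i^2 / H_ii
  = (0.7726)^2/9 + (1.7075)^2/15 + (-3.2532)^2/15 + (-5.3132)^2/2
  = 0.0663 + 0.1944 + 0.7056 + 14.115 = 15.0813
Step 3: Objective decrease = 0.5 * g^T H^(-1) g = 7.5406


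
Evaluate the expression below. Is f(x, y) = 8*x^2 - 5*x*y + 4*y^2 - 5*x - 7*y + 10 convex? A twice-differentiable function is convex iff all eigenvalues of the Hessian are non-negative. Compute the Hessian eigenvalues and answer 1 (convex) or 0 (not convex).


The Hessian of f(x,y) = 8*x^2 - 5*x*y + 4*y^2 - 5*x - 7*y + 10 is:
H = [[16, -5], [-5, 8]]
Trace = 16 + 8 = 24
Determinant = 16*8 - (-5)^2 = 103
Discriminant = (24)^2 - 4*103 = 164.0
Eigenvalues: lambda_1 = 5.5969, lambda_2 = 18.4031
The function is convex.

1


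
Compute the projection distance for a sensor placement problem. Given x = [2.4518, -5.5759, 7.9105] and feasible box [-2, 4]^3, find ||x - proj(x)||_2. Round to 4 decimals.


Project each component onto [-2, 4].
clip(2.4518) = 2.4518, clip(-5.5759) = -2.0, clip(7.9105) = 4.0
Projection = [2.4518, -2.0, 4.0]
Squared diffs: [0.0, 12.7871, 15.292]
Distance = sqrt(28.0791) = 5.299


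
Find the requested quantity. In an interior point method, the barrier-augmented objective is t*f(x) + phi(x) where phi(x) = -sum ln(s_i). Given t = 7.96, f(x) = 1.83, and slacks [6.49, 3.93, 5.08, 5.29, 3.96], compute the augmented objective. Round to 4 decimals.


Step 1: Compute log-barrier.
ln values: [1.8703, 1.3686, 1.6253, 1.6658, 1.3762]
phi = -(1.8703 + 1.3686 + 1.6253 + 1.6658 + 1.3762) = -7.9063
Step 2: Compute augmented objective.
t*f(x) = 7.96*1.83 = 14.5668
Total = 14.5668 - 7.9063 = 6.6605


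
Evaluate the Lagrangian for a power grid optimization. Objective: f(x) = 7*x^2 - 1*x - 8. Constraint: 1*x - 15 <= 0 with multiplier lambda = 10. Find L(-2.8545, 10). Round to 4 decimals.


Step 1: Evaluate f(x).
f(-2.8545) = 7*(-2.8545)^2 - 1*(-2.8545) - 8 = 51.8917
Step 2: Evaluate g(x).
g(-2.8545) = 1*-2.8545 - 15 = -17.8545
Step 3: Compute Lagrangian.
L = 51.8917 + 10*-17.8545 = -126.6533


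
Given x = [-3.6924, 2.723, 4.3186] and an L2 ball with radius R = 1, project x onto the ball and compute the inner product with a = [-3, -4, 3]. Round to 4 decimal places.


Step 1: Compute ||x|| (intermediates to 6 decimals).
||x|| = sqrt((-3.6924)^2 + 2.723^2 + 4.3186^2) = 6.300703
Step 2: Project.
Since ||x|| > R, scale = R/||x|| = 1/6.300703 = 0.158712, proj(x) = scale * x
proj(x) = [-0.586028, 0.432173, 0.685414]
Step 3: Dot product.
a^T * proj(x) = -3*(-0.586028) - 4*0.432173 + 3*0.685414 = 2.0856


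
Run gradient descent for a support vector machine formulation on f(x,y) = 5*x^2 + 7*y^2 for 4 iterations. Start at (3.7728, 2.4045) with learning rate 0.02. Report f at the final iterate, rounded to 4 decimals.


Gradient descent on f(x,y) = 5*x^2 + 7*y^2.
Starting point: (3.7728, 2.4045), alpha = 0.02
Step 1: grad_x = 2*5*3.7728 = 37.728, grad_y = 2*7*2.4045 = 33.663
  x_1 = 3.7728 - 0.02*37.728 = 3.0182
  y_1 = 2.4045 - 0.02*33.663 = 1.7312
Step 2: grad_x = 2*5*3.0182 = 30.1824, grad_y = 2*7*1.7312 = 24.2374
  x_2 = 3.0182 - 0.02*30.1824 = 2.4146
  y_2 = 1.7312 - 0.02*24.2374 = 1.2465
Step 3: grad_x = 2*5*2.4146 = 24.1459, grad_y = 2*7*1.2465 = 17.4509
  x_3 = 2.4146 - 0.02*24.1459 = 1.9317
  y_3 = 1.2465 - 0.02*17.4509 = 0.8975
Step 4: grad_x = 2*5*1.9317 = 19.3167, grad_y = 2*7*0.8975 = 12.5646
  x_4 = 1.9317 - 0.02*19.3167 = 1.5453
  y_4 = 0.8975 - 0.02*12.5646 = 0.6462
f(1.5453, 0.6462) = 5*1.5453^2 + 7*0.6462^2 = 14.8632


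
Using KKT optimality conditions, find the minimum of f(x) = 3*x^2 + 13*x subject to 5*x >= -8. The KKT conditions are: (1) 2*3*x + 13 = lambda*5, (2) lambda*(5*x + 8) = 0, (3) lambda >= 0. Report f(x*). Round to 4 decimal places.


Step 1: Try lambda = 0 (constraint inactive).
x_unc = -13/(2*3) = -2.1667
Check: 5*-2.1667 = -10.8335 < -8 -- violated!
Step 2: Constraint must be active: 5*x = -8
x* = -8/5 = -1.6
lambda = (2*3*(-1.6) + 13)/5 = 0.68
Step 3: Compute optimal value.
f(x*) = 3*(-1.6)^2 + 13*(-1.6) = -13.12


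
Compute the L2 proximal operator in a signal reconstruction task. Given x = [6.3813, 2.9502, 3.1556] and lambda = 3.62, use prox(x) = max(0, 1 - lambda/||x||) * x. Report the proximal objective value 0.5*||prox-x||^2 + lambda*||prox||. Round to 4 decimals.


Step 1: Compute ||x||.
||x|| = 7.706
Step 2: Compute scaling factor.
scale = max(0, 1 - 3.62/7.706) = 0.5302
Step 3: prox(x) = [3.3836, 1.5643, 1.6732]
||prox(x)|| = 4.086
Step 4: Proximal objective.
0.5*||prox-x||^2 = 6.5522
lambda*||prox|| = 14.7913
Total = 21.3435


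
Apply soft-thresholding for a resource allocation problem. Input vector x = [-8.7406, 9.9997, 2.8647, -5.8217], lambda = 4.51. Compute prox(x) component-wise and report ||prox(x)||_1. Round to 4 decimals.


Soft-thresholding with lambda = 4.51:
prox(-8.7406) = sign(-8.7406)*max(|-8.7406| - 4.51, 0) = -4.2306
prox(9.9997) = sign(9.9997)*max(|9.9997| - 4.51, 0) = 5.4897
prox(2.8647) = sign(2.8647)*max(|2.8647| - 4.51, 0) = 0.0
prox(-5.8217) = sign(-5.8217)*max(|-5.8217| - 4.51, 0) = -1.3117
prox(x) = [-4.2306, 5.4897, 0.0, -1.3117]
||prox(x)||_1 = 4.2306 + 5.4897 + 0.0 + 1.3117 = 11.032


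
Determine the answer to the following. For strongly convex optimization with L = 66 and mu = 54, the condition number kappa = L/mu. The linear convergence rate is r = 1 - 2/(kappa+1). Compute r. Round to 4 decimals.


Step 1: Compute the condition number.
kappa = L/mu = 66/54 = 1.2222
Step 2: Compute the convergence rate.
r = 1 - 2/(kappa + 1) = 1 - 2*mu/(L + mu) = (L - mu)/(L + mu) = 12/120 = 0.1


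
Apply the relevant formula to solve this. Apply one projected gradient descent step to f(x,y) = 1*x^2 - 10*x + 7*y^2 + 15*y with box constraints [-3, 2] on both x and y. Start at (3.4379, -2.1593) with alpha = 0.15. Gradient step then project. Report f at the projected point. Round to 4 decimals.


Step 1: Compute gradient at (3.4379, -2.1593).
grad_x = 2*1*3.4379 - 10 = -3.1242
grad_y = 2*7*-2.1593 + 15 = -15.2302
Step 2: Gradient step.
x_raw = 3.4379 - 0.15*-3.1242 = 3.9065
y_raw = -2.1593 - 0.15*-15.2302 = 0.1252
Step 3: Project onto [-3, 2].
x_proj = clip(3.9065) = 2.0
y_proj = clip(0.1252) = 0.1252
Step 4: Evaluate f.
f(2.0, 0.1252) = -14.0118


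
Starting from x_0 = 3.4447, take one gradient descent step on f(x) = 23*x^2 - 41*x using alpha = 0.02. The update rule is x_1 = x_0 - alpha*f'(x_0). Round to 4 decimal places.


We compute the gradient at x_0 and apply the update.
f'(x) = 46*x - 41
f'(3.4447) = 46*3.4447 - 41 = 117.4562
x_1 = 3.4447 - 0.02*117.4562 = 1.0956


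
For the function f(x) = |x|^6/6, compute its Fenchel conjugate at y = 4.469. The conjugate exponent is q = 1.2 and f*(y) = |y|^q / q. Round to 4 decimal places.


The conjugate exponent q satisfies 1/p + 1/q = 1.
p = 6, so q = 6/(6 - 1) = 1.2
|y|^q = 4.469^1.2 = 6.0291
f*(4.469) = 6.0291 / 1.2 = 5.0242


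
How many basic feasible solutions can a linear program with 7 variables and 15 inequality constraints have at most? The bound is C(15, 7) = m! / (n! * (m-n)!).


Each vertex corresponds to some choice of n active constraints out of m, so the number of vertices is at most C(m, n) = m! / (n!(m-n)!).
m = 15, n = 7
Numerator: 15 * 14 * 13 * 12 * 11 * 10 * 9
Denominator: 7! = 5040
C(15, 7) = 6435


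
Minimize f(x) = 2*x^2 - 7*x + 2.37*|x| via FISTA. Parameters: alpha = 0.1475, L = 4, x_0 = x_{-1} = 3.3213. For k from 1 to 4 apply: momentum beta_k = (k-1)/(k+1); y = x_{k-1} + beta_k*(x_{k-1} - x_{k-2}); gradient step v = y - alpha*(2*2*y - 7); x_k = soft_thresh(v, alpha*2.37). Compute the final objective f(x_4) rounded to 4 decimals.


FISTA on f(x) = 2*x^2 - 7*x + 2.37*|x|
L = 4, alpha = 0.1475
Iteration 1: beta = 0.0, y = 3.3213 + 0.0*(3.3213 - 3.3213) = 3.3213
  grad(y) = 6.2852, v = y - alpha*grad = 2.3942
  prox(v) = soft_thresh(2.3942, 0.3496) = 2.0447
Iteration 2: beta = 0.3333, y = 2.0447 + 0.3333*(2.0447 - 3.3213) = 1.6191
  grad(y) = -0.5236, v = y - alpha*grad = 1.6963
  prox(v) = soft_thresh(1.6963, 0.3496) = 1.3468
Iteration 3: beta = 0.5, y = 1.3468 + 0.5*(1.3468 - 2.0447) = 0.9978
  grad(y) = -3.0088, v = y - alpha*grad = 1.4416
  prox(v) = soft_thresh(1.4416, 0.3496) = 1.092
Iteration 4: beta = 0.6, y = 1.092 + 0.6*(1.092 - 1.3468) = 0.9392
  grad(y) = -3.2432, v = y - alpha*grad = 1.4176
  prox(v) = soft_thresh(1.4176, 0.3496) = 1.068
f(x_4) = 2*1.068^2 - 7*1.068 + 2.37*|1.068| = -2.6636


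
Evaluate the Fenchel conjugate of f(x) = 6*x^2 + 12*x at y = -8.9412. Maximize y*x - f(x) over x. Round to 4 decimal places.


f*(y) = sup_x {y*x - a*x^2 - b*x} = sup_x {(y-b)*x - a*x^2}
FOC: (y - b) - 2a*x = 0 => x* = (y - b)/(2a)
x* = (-8.9412 - 12)/(2*6) = -1.7451
f*(-8.9412) = (y-b)^2/(4a) = (-8.9412 - 12)^2/(4*6)
= 438.5339/24 = 18.2722


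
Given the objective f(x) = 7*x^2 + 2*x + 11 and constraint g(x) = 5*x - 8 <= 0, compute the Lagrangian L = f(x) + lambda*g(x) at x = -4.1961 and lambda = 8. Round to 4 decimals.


Step 1: Evaluate f(x).
f(-4.1961) = 7*(-4.1961)^2 + 2*(-4.1961) + 11 = 125.8586
Step 2: Evaluate g(x).
g(-4.1961) = 5*-4.1961 - 8 = -28.9805
Step 3: Compute Lagrangian.
L = 125.8586 + 8*-28.9805 = -105.9854


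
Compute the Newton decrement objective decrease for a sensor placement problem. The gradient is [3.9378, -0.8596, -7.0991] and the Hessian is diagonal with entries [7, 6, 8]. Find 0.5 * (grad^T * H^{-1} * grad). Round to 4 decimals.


Step 1: H is diagonal, so H^(-1) * g = [0.5625, -0.1433, -0.8874].
Step 2: g^T H^(-1) g = sum_i g_i^2 / H_ii
  = (3.9378)^2/7 + (-0.8596)^2/6 + (-7.0991)^2/8
  = 2.2152 + 0.1232 + 6.2997 = 8.638
Step 3: Objective decrease = 0.5 * g^T H^(-1) g = 4.319


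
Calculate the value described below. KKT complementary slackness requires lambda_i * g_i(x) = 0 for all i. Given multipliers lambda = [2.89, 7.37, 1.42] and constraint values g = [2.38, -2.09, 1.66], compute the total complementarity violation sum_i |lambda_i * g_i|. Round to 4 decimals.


KKT complementary slackness check:
lambda_1 * g_1 = 2.89 * 2.38 = 6.8782
lambda_2 * g_2 = 7.37 * -2.09 = -15.4033
lambda_3 * g_3 = 1.42 * 1.66 = 2.3572
Total violation = 6.8782 + 15.4033 + 2.3572 = 24.6387


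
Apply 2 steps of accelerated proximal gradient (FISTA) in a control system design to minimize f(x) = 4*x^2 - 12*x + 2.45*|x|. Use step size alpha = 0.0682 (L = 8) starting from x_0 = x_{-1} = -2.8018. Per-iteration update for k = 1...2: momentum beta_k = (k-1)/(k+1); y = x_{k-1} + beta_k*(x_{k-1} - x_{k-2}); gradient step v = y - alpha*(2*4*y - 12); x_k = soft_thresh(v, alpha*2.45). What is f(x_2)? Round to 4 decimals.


FISTA on f(x) = 4*x^2 - 12*x + 2.45*|x|
L = 8, alpha = 0.0682
Iteration 1: beta = 0.0, y = -2.8018 + 0.0*(-2.8018 + 2.8018) = -2.8018
  grad(y) = -34.4144, v = y - alpha*grad = -0.4547
  prox(v) = soft_thresh(-0.4547, 0.1671) = -0.2876
Iteration 2: beta = 0.3333, y = -0.2876 + 0.3333*(-0.2876 + 2.8018) = 0.5504
  grad(y) = -7.5968, v = y - alpha*grad = 1.0685
  prox(v) = soft_thresh(1.0685, 0.1671) = 0.9014
f(x_2) = 4*0.9014^2 - 12*0.9014 + 2.45*|0.9014| = -5.3583


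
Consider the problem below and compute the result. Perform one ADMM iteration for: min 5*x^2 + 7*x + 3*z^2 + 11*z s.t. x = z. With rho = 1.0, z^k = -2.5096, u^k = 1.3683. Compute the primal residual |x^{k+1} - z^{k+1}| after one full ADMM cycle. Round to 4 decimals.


ADMM iteration with rho = 1.0, z^k = -2.5096, u^k = 1.3683
Step 1: x-update.
Minimize 5*x^2 + 7*x + (1.0/2)*(x + 2.5096 + 1.3683)^2
FOC: (2*5 + 1.0)*x = -7 + 1.0*(-2.5096 - 1.3683)
x^{k+1} = -0.9889
Step 2: z-update.
Minimize 3*z^2 + 11*z + (1.0/2)*(-0.9889 - z + 1.3683)^2
FOC: (2*3 + 1.0)*z = -11 + 1.0*(-0.9889 + 1.3683)
z^{k+1} = -1.5172
Step 3: u-update.
u^{k+1} = 1.3683 - 0.9889 + 1.5172 = 1.8966
Step 4: Primal residual = |-0.9889 + 1.5172| = 0.5283


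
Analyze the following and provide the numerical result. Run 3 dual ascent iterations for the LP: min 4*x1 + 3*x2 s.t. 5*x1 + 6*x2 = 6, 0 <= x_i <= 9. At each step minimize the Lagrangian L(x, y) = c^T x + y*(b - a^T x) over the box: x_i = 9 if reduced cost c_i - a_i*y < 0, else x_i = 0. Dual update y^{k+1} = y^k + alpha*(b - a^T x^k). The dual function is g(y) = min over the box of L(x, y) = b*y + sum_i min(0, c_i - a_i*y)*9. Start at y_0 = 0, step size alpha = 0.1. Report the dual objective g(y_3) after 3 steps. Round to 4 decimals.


Dual ascent for LP: min 4*x1 + 3*x2, 5*x1 + 6*x2 = 6, 0 <= x_i <= 9
Step 1: y^k = 0.0, reduced costs: (4.0, 3.0)
  x^k = (0.0, 0.0), subgradient = b - a^T x = 6.0
  y^{k+1} = 0.0 + 0.1*6.0 = 0.6
Step 2: y^k = 0.6, reduced costs: (1.0, -0.6)
  x^k = (0.0, 9.0), subgradient = b - a^T x = -48.0
  y^{k+1} = 0.6 + 0.1*-48.0 = -4.2
Step 3: y^k = -4.2, reduced costs: (25.0, 28.2)
  x^k = (0.0, 0.0), subgradient = b - a^T x = 6.0
  y^{k+1} = -4.2 + 0.1*6.0 = -3.6
Dual objective at y_3 = -3.6: reduced costs (22.0, 24.6), box minimizer x = (0.0, 0.0)
g(y_3) = b*y + (c1 - a1*y)*x1 + (c2 - a2*y)*x2 = 6*(-3.6) + 22.0*0.0 + 24.6*0.0 = -21.6 + 0.0 + 0.0 = -21.6


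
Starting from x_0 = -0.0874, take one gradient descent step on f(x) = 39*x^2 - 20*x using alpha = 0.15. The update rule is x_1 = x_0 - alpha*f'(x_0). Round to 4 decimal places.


We compute the gradient at x_0 and apply the update.
f'(x) = 78*x - 20
f'(-0.0874) = 78*-0.0874 - 20 = -26.8172
x_1 = -0.0874 - 0.15*-26.8172 = 3.9352


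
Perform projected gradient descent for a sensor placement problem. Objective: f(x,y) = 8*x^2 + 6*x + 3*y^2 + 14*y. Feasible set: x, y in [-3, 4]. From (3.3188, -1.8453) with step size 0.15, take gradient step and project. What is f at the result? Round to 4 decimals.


Step 1: Compute gradient at (3.3188, -1.8453).
grad_x = 2*8*3.3188 + 6 = 59.1008
grad_y = 2*3*-1.8453 + 14 = 2.9282
Step 2: Gradient step.
x_raw = 3.3188 - 0.15*59.1008 = -5.5463
y_raw = -1.8453 - 0.15*2.9282 = -2.2845
Step 3: Project onto [-3, 4].
x_proj = clip(-5.5463) = -3.0
y_proj = clip(-2.2845) = -2.2845
Step 4: Evaluate f.
f(-3.0, -2.2845) = 37.6738


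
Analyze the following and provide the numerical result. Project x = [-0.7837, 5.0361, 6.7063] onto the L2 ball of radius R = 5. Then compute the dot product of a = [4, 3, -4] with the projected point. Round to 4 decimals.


Step 1: Compute ||x|| (intermediates to 6 decimals).
||x|| = sqrt((-0.7837)^2 + 5.0361^2 + 6.7063^2) = 8.423239
Step 2: Project.
Since ||x|| > R, scale = R/||x|| = 5/8.423239 = 0.593596, proj(x) = scale * x
proj(x) = [-0.465201, 2.989409, 3.980833]
Step 3: Dot product.
a^T * proj(x) = 4*(-0.465201) + 3*2.989409 - 4*3.980833 = -8.8159


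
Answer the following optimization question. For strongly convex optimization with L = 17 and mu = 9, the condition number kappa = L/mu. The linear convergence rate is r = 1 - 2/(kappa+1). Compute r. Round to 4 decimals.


Step 1: Compute the condition number.
kappa = L/mu = 17/9 = 1.8889
Step 2: Compute the convergence rate.
r = 1 - 2/(kappa + 1) = 1 - 2*mu/(L + mu) = (L - mu)/(L + mu) = 8/26 = 0.3077


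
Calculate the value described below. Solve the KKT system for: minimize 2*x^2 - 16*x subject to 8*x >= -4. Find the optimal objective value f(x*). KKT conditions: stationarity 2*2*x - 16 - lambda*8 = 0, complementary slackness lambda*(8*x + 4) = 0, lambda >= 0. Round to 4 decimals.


Step 1: Try lambda = 0 (constraint inactive).
Stationarity: 2*2*x - 16 = 0
x* = 16/(2*2) = 4.0
Check constraint: 8*4.0 = 32.0 >= -4 -- satisfied.
Step 2: Compute optimal value.
f(x*) = 2*4.0^2 - 16*4.0 = -32.0


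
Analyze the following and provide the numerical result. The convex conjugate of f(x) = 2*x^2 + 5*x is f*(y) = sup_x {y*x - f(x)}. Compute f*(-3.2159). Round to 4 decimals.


f*(y) = sup_x {y*x - a*x^2 - b*x} = sup_x {(y-b)*x - a*x^2}
FOC: (y - b) - 2a*x = 0 => x* = (y - b)/(2a)
x* = (-3.2159 - 5)/(2*2) = -2.054
f*(-3.2159) = (y-b)^2/(4a) = (-3.2159 - 5)^2/(4*2)
= 67.501/8 = 8.4376


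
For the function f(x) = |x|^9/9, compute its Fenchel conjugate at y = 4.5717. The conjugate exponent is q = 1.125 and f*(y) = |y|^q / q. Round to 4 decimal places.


The conjugate exponent q satisfies 1/p + 1/q = 1.
p = 9, so q = 9/(9 - 1) = 1.125
|y|^q = 4.5717^1.125 = 5.5282
f*(4.5717) = 5.5282 / 1.125 = 4.914


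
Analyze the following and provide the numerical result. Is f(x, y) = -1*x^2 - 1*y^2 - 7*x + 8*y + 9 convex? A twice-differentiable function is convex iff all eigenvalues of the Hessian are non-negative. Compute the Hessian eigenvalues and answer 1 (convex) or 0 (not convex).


The Hessian of f(x,y) = -1*x^2 - 1*y^2 - 7*x + 8*y + 9 is:
H = [[-2, 0], [0, -2]]
Trace = -2 - 2 = -4
Determinant = -2*-2 - (0)^2 = 4
Discriminant = (-4)^2 - 4*4 = 0.0
Eigenvalues: lambda_1 = -2.0, lambda_2 = -2.0
The function is not convex.

0


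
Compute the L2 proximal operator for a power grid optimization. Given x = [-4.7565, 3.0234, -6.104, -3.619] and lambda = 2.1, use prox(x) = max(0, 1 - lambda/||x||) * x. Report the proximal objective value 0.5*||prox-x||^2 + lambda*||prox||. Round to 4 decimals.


Step 1: Compute ||x||.
||x|| = 9.0621
Step 2: Compute scaling factor.
scale = max(0, 1 - 2.1/9.0621) = 0.7683
Step 3: prox(x) = [-3.6543, 2.3228, -4.6895, -2.7804]
||prox(x)|| = 6.9621
Step 4: Proximal objective.
0.5*||prox-x||^2 = 2.205
lambda*||prox|| = 14.6204
Total = 16.8254


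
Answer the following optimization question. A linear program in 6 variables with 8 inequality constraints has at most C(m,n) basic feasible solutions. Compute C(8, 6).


Each vertex corresponds to some choice of n active constraints out of m, so the number of vertices is at most C(m, n) = m! / (n!(m-n)!).
m = 8, n = 6
Numerator: 8 * 7 * 6 * 5 * 4 * 3
Denominator: 6! = 720
C(8, 6) = 28


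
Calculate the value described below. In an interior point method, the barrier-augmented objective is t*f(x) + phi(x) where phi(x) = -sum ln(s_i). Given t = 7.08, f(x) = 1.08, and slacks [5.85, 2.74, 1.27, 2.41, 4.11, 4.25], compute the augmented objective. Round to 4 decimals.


Step 1: Compute log-barrier.
ln values: [1.7664, 1.008, 0.239, 0.8796, 1.4134, 1.4469]
phi = -(1.7664 + 1.008 + 0.239 + 0.8796 + 1.4134 + 1.4469) = -6.7534
Step 2: Compute augmented objective.
t*f(x) = 7.08*1.08 = 7.6464
Total = 7.6464 - 6.7534 = 0.893


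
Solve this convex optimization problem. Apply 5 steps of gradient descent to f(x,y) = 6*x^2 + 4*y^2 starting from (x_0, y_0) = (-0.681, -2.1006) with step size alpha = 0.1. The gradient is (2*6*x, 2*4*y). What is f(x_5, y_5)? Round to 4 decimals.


Gradient descent on f(x,y) = 6*x^2 + 4*y^2.
Starting point: (-0.681, -2.1006), alpha = 0.1
Step 1: grad_x = 2*6*-0.681 = -8.172, grad_y = 2*4*-2.1006 = -16.8048
  x_1 = -0.681 - 0.1*-8.172 = 0.1362
  y_1 = -2.1006 - 0.1*-16.8048 = -0.4201
Step 2: grad_x = 2*6*0.1362 = 1.6344, grad_y = 2*4*-0.4201 = -3.361
  x_2 = 0.1362 - 0.1*1.6344 = -0.0272
  y_2 = -0.4201 - 0.1*-3.361 = -0.084
Step 3: grad_x = 2*6*-0.0272 = -0.3269, grad_y = 2*4*-0.084 = -0.6722
  x_3 = -0.0272 - 0.1*-0.3269 = 0.0054
  y_3 = -0.084 - 0.1*-0.6722 = -0.0168
Step 4: grad_x = 2*6*0.0054 = 0.0654, grad_y = 2*4*-0.0168 = -0.1344
  x_4 = 0.0054 - 0.1*0.0654 = -0.0011
  y_4 = -0.0168 - 0.1*-0.1344 = -0.0034
Step 5: grad_x = 2*6*-0.0011 = -0.0131, grad_y = 2*4*-0.0034 = -0.0269
  x_5 = -0.0011 - 0.1*-0.0131 = 0.0002
  y_5 = -0.0034 - 0.1*-0.0269 = -0.0007
f(0.0002, -0.0007) = 6*0.0002^2 + 4*(-0.0007)^2 = 0.0


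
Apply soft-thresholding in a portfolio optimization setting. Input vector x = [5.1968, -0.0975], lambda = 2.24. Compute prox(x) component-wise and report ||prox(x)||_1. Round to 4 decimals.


Soft-thresholding with lambda = 2.24:
prox(5.1968) = sign(5.1968)*max(|5.1968| - 2.24, 0) = 2.9568
prox(-0.0975) = sign(-0.0975)*max(|-0.0975| - 2.24, 0) = 0.0
prox(x) = [2.9568, 0.0]
||prox(x)||_1 = 2.9568 + 0.0 = 2.9568


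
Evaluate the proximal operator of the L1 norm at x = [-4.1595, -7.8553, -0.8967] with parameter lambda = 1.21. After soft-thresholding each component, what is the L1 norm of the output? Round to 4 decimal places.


Soft-thresholding with lambda = 1.21:
prox(-4.1595) = sign(-4.1595)*max(|-4.1595| - 1.21, 0) = -2.9495
prox(-7.8553) = sign(-7.8553)*max(|-7.8553| - 1.21, 0) = -6.6453
prox(-0.8967) = sign(-0.8967)*max(|-0.8967| - 1.21, 0) = 0.0
prox(x) = [-2.9495, -6.6453, 0.0]
||prox(x)||_1 = 2.9495 + 6.6453 + 0.0 = 9.5948


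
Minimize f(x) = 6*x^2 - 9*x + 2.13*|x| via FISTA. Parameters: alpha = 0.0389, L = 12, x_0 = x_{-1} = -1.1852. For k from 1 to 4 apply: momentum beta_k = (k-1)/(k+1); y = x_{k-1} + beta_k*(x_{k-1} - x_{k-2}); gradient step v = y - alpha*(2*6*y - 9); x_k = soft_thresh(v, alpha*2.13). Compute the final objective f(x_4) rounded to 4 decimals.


FISTA on f(x) = 6*x^2 - 9*x + 2.13*|x|
L = 12, alpha = 0.0389
Iteration 1: beta = 0.0, y = -1.1852 + 0.0*(-1.1852 + 1.1852) = -1.1852
  grad(y) = -23.2224, v = y - alpha*grad = -0.2818
  prox(v) = soft_thresh(-0.2818, 0.0829) = -0.199
Iteration 2: beta = 0.3333, y = -0.199 + 0.3333*(-0.199 + 1.1852) = 0.1297
  grad(y) = -7.4431, v = y - alpha*grad = 0.4193
  prox(v) = soft_thresh(0.4193, 0.0829) = 0.3364
Iteration 3: beta = 0.5, y = 0.3364 + 0.5*(0.3364 + 0.199) = 0.6041
  grad(y) = -1.7504, v = y - alpha*grad = 0.6722
  prox(v) = soft_thresh(0.6722, 0.0829) = 0.5894
Iteration 4: beta = 0.6, y = 0.5894 + 0.6*(0.5894 - 0.3364) = 0.7411
  grad(y) = -0.1064, v = y - alpha*grad = 0.7453
  prox(v) = soft_thresh(0.7453, 0.0829) = 0.6624
f(x_4) = 6*0.6624^2 - 9*0.6624 + 2.13*|0.6624| = -1.918


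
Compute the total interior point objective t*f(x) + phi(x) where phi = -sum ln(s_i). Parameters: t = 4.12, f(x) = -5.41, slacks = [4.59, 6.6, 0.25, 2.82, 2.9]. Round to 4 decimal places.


Step 1: Compute log-barrier.
ln values: [1.5239, 1.8871, -1.3863, 1.0367, 1.0647]
phi = -(1.5239 + 1.8871 - 1.3863 + 1.0367 + 1.0647) = -4.1261
Step 2: Compute augmented objective.
t*f(x) = 4.12*-5.41 = -22.2892
Total = -22.2892 - 4.1261 = -26.4153


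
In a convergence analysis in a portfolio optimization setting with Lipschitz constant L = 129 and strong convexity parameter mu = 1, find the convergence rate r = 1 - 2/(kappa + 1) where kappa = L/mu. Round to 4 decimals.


Step 1: Compute the condition number.
kappa = L/mu = 129/1 = 129.0
Step 2: Compute the convergence rate.
r = 1 - 2/(kappa + 1) = 1 - 2*mu/(L + mu) = (L - mu)/(L + mu) = 128/130 = 0.9846


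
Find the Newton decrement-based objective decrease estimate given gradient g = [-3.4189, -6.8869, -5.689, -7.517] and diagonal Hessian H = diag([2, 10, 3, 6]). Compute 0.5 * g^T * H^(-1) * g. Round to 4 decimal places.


Step 1: H is diagonal, so H^(-1) * g = [-1.7095, -0.6887, -1.8963, -1.2528].
Step 2: g^T H^(-1) g = sum_i g_i^2 / H_ii
  = (-3.4189)^2/2 + (-6.8869)^2/10 + (-5.689)^2/3 + (-7.517)^2/6
  = 5.8444 + 4.7429 + 10.7882 + 9.4175 = 30.7932
Step 3: Objective decrease = 0.5 * g^T H^(-1) g = 15.3966


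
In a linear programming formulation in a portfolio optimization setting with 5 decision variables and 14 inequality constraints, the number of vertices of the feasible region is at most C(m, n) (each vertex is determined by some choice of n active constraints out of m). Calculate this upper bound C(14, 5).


Each vertex corresponds to some choice of n active constraints out of m, so the number of vertices is at most C(m, n) = m! / (n!(m-n)!).
m = 14, n = 5
Numerator: 14 * 13 * 12 * 11 * 10
Denominator: 5! = 120
C(14, 5) = 2002


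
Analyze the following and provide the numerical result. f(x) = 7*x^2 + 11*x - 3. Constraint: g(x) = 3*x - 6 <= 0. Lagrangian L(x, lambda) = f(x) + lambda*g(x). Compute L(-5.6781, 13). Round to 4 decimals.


Step 1: Evaluate f(x).
f(-5.6781) = 7*(-5.6781)^2 + 11*(-5.6781) - 3 = 160.2266
Step 2: Evaluate g(x).
g(-5.6781) = 3*-5.6781 - 6 = -23.0343
Step 3: Compute Lagrangian.
L = 160.2266 + 13*-23.0343 = -139.2193


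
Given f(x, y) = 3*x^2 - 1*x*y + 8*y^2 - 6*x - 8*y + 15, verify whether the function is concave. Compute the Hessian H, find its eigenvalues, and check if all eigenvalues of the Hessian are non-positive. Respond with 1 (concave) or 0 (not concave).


The Hessian of f(x,y) = 3*x^2 - 1*x*y + 8*y^2 - 6*x - 8*y + 15 is:
H = [[6, -1], [-1, 16]]
Trace = 6 + 16 = 22
Determinant = 6*16 - (-1)^2 = 95
Discriminant = (22)^2 - 4*95 = 104.0
Eigenvalues: lambda_1 = 5.901, lambda_2 = 16.099
The function is not concave.

0


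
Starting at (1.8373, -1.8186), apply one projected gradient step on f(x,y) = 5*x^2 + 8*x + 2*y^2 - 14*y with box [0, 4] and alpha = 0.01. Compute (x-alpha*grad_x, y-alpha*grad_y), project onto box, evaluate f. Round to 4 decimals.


Step 1: Compute gradient at (1.8373, -1.8186).
grad_x = 2*5*1.8373 + 8 = 26.373
grad_y = 2*2*-1.8186 - 14 = -21.2744
Step 2: Gradient step.
x_raw = 1.8373 - 0.01*26.373 = 1.5736
y_raw = -1.8186 - 0.01*-21.2744 = -1.6059
Step 3: Project onto [0, 4].
x_proj = clip(1.5736) = 1.5736
y_proj = clip(-1.6059) = 0.0
Step 4: Evaluate f.
f(1.5736, 0.0) = 24.9692


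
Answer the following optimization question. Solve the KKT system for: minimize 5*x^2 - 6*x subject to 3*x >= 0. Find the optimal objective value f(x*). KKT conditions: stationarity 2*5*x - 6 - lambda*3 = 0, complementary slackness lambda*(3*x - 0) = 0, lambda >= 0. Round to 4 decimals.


Step 1: Try lambda = 0 (constraint inactive).
Stationarity: 2*5*x - 6 = 0
x* = 6/(2*5) = 0.6
Check constraint: 3*0.6 = 1.8 >= 0 -- satisfied.
Step 2: Compute optimal value.
f(x*) = 5*0.6^2 - 6*0.6 = -1.8


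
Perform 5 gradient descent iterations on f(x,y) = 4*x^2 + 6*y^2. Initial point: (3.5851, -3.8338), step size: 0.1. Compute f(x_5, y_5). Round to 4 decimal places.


Gradient descent on f(x,y) = 4*x^2 + 6*y^2.
Starting point: (3.5851, -3.8338), alpha = 0.1
Step 1: grad_x = 2*4*3.5851 = 28.6808, grad_y = 2*6*-3.8338 = -46.0056
  x_1 = 3.5851 - 0.1*28.6808 = 0.717
  y_1 = -3.8338 - 0.1*-46.0056 = 0.7668
Step 2: grad_x = 2*4*0.717 = 5.7362, grad_y = 2*6*0.7668 = 9.2011
  x_2 = 0.717 - 0.1*5.7362 = 0.1434
  y_2 = 0.7668 - 0.1*9.2011 = -0.1534
Step 3: grad_x = 2*4*0.1434 = 1.1472, grad_y = 2*6*-0.1534 = -1.8402
  x_3 = 0.1434 - 0.1*1.1472 = 0.0287
  y_3 = -0.1534 - 0.1*-1.8402 = 0.0307
Step 4: grad_x = 2*4*0.0287 = 0.2294, grad_y = 2*6*0.0307 = 0.368
  x_4 = 0.0287 - 0.1*0.2294 = 0.0057
  y_4 = 0.0307 - 0.1*0.368 = -0.0061
Step 5: grad_x = 2*4*0.0057 = 0.0459, grad_y = 2*6*-0.0061 = -0.0736
  x_5 = 0.0057 - 0.1*0.0459 = 0.0011
  y_5 = -0.0061 - 0.1*-0.0736 = 0.0012
f(0.0011, 0.0012) = 4*0.0011^2 + 6*0.0012^2 = 0.0


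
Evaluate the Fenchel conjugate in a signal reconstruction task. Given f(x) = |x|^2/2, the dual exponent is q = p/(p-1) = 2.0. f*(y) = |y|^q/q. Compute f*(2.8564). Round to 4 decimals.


The conjugate exponent q satisfies 1/p + 1/q = 1.
p = 2, so q = 2/(2 - 1) = 2.0
|y|^q = 2.8564^2.0 = 8.159
f*(2.8564) = 8.159 / 2.0 = 4.0795


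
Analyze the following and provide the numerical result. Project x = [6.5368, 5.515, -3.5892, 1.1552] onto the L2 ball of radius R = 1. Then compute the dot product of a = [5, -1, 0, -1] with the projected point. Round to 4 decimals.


Step 1: Compute ||x|| (intermediates to 6 decimals).
||x|| = sqrt(6.5368^2 + 5.515^2 + (-3.5892)^2 + 1.1552^2) = 9.346755
Step 2: Project.
Since ||x|| > R, scale = R/||x|| = 1/9.346755 = 0.106989, proj(x) = scale * x
proj(x) = [0.699366, 0.590044, -0.384005, 0.123594]
Step 3: Dot product.
a^T * proj(x) = 5*0.699366 - 1*0.590044 + 0*(-0.384005) - 1*0.123594 = 2.7832


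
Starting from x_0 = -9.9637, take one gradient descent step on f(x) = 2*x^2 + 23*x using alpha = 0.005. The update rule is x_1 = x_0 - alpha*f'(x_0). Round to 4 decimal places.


We compute the gradient at x_0 and apply the update.
f'(x) = 4*x + 23
f'(-9.9637) = 4*-9.9637 + 23 = -16.8548
x_1 = -9.9637 - 0.005*-16.8548 = -9.8794


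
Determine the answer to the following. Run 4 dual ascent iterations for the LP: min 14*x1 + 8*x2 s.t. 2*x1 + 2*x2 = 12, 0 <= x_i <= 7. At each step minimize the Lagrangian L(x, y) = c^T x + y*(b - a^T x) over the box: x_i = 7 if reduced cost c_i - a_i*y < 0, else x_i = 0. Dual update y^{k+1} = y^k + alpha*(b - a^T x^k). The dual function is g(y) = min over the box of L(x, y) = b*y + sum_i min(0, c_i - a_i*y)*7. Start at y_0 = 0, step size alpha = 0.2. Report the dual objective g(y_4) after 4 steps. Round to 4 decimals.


Dual ascent for LP: min 14*x1 + 8*x2, 2*x1 + 2*x2 = 12, 0 <= x_i <= 7
Step 1: y^k = 0.0, reduced costs: (14.0, 8.0)
  x^k = (0.0, 0.0), subgradient = b - a^T x = 12.0
  y^{k+1} = 0.0 + 0.2*12.0 = 2.4
Step 2: y^k = 2.4, reduced costs: (9.2, 3.2)
  x^k = (0.0, 0.0), subgradient = b - a^T x = 12.0
  y^{k+1} = 2.4 + 0.2*12.0 = 4.8
Step 3: y^k = 4.8, reduced costs: (4.4, -1.6)
  x^k = (0.0, 7.0), subgradient = b - a^T x = -2.0
  y^{k+1} = 4.8 + 0.2*-2.0 = 4.4
Step 4: y^k = 4.4, reduced costs: (5.2, -0.8)
  x^k = (0.0, 7.0), subgradient = b - a^T x = -2.0
  y^{k+1} = 4.4 + 0.2*-2.0 = 4.0
Dual objective at y_4 = 4.0: reduced costs (6.0, 0.0), box minimizer x = (0.0, 0.0)
g(y_4) = b*y + (c1 - a1*y)*x1 + (c2 - a2*y)*x2 = 12*4.0 + 6.0*0.0 + 0.0*0.0 = 48.0 + 0.0 + 0.0 = 48.0


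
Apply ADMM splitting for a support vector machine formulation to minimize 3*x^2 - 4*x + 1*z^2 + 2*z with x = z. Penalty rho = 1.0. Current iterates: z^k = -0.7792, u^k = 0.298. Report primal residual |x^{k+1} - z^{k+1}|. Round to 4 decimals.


ADMM iteration with rho = 1.0, z^k = -0.7792, u^k = 0.298
Step 1: x-update.
Minimize 3*x^2 - 4*x + (1.0/2)*(x + 0.7792 + 0.298)^2
FOC: (2*3 + 1.0)*x = 4 + 1.0*(-0.7792 - 0.298)
x^{k+1} = 0.4175
Step 2: z-update.
Minimize 1*z^2 + 2*z + (1.0/2)*(0.4175 - z + 0.298)^2
FOC: (2*1 + 1.0)*z = -2 + 1.0*(0.4175 + 0.298)
z^{k+1} = -0.4282
Step 3: u-update.
u^{k+1} = 0.298 + 0.4175 + 0.4282 = 1.1437
Step 4: Primal residual = |0.4175 + 0.4282| = 0.8457


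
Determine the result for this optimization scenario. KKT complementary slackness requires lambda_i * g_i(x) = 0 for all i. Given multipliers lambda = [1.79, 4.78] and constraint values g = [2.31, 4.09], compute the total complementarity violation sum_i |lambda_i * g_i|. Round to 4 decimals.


KKT complementary slackness check:
lambda_1 * g_1 = 1.79 * 2.31 = 4.1349
lambda_2 * g_2 = 4.78 * 4.09 = 19.5502
Total violation = 4.1349 + 19.5502 = 23.6851


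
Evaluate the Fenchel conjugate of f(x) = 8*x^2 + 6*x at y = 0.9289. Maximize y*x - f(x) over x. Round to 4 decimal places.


f*(y) = sup_x {y*x - a*x^2 - b*x} = sup_x {(y-b)*x - a*x^2}
FOC: (y - b) - 2a*x = 0 => x* = (y - b)/(2a)
x* = (0.9289 - 6)/(2*8) = -0.3169
f*(0.9289) = (y-b)^2/(4a) = (0.9289 - 6)^2/(4*8)
= 25.7161/32 = 0.8036


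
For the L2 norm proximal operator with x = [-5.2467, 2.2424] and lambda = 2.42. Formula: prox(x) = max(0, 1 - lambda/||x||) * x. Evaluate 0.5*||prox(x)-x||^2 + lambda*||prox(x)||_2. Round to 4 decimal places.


Step 1: Compute ||x||.
||x|| = 5.7058
Step 2: Compute scaling factor.
scale = max(0, 1 - 2.42/5.7058) = 0.5759
Step 3: prox(x) = [-3.0214, 1.2913]
||prox(x)|| = 3.2858
Step 4: Proximal objective.
0.5*||prox-x||^2 = 2.9282
lambda*||prox|| = 7.9516
Total = 10.8798


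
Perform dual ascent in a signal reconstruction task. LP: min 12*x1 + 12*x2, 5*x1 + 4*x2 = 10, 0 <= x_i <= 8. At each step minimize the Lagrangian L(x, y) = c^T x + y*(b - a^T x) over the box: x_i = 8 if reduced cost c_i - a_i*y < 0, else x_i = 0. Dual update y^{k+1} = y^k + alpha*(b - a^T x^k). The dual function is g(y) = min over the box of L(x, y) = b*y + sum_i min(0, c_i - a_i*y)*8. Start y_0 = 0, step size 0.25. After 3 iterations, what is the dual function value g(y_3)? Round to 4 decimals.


Dual ascent for LP: min 12*x1 + 12*x2, 5*x1 + 4*x2 = 10, 0 <= x_i <= 8
Step 1: y^k = 0.0, reduced costs: (12.0, 12.0)
  x^k = (0.0, 0.0), subgradient = b - a^T x = 10.0
  y^{k+1} = 0.0 + 0.25*10.0 = 2.5
Step 2: y^k = 2.5, reduced costs: (-0.5, 2.0)
  x^k = (8.0, 0.0), subgradient = b - a^T x = -30.0
  y^{k+1} = 2.5 + 0.25*-30.0 = -5.0
Step 3: y^k = -5.0, reduced costs: (37.0, 32.0)
  x^k = (0.0, 0.0), subgradient = b - a^T x = 10.0
  y^{k+1} = -5.0 + 0.25*10.0 = -2.5
Dual objective at y_3 = -2.5: reduced costs (24.5, 22.0), box minimizer x = (0.0, 0.0)
g(y_3) = b*y + (c1 - a1*y)*x1 + (c2 - a2*y)*x2 = 10*(-2.5) + 24.5*0.0 + 22.0*0.0 = -25.0 + 0.0 + 0.0 = -25.0


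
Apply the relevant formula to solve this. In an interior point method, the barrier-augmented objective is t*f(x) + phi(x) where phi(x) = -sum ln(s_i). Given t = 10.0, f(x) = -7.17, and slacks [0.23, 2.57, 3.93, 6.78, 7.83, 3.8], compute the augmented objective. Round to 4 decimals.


Step 1: Compute log-barrier.
ln values: [-1.4697, 0.9439, 1.3686, 1.914, 2.058, 1.335]
phi = -(-1.4697 + 0.9439 + 1.3686 + 1.914 + 2.058 + 1.335) = -6.1498
Step 2: Compute augmented objective.
t*f(x) = 10.0*-7.17 = -71.7
Total = -71.7 - 6.1498 = -77.8498


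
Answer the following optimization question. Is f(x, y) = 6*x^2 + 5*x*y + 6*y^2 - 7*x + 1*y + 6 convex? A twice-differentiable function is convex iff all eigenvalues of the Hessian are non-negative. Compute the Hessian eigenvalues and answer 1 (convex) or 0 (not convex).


The Hessian of f(x,y) = 6*x^2 + 5*x*y + 6*y^2 - 7*x + 1*y + 6 is:
H = [[12, 5], [5, 12]]
Trace = 12 + 12 = 24
Determinant = 12*12 - (5)^2 = 119
Discriminant = (24)^2 - 4*119 = 100.0
Eigenvalues: lambda_1 = 7.0, lambda_2 = 17.0
The function is convex.

1


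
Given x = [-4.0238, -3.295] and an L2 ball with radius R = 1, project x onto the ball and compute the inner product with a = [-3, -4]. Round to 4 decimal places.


Step 1: Compute ||x|| (intermediates to 6 decimals).
||x|| = sqrt((-4.0238)^2 + (-3.295)^2) = 5.200768
Step 2: Project.
Since ||x|| > R, scale = R/||x|| = 1/5.200768 = 0.192279, proj(x) = scale * x
proj(x) = [-0.773692, -0.633559]
Step 3: Dot product.
a^T * proj(x) = -3*(-0.773692) - 4*(-0.633559) = 4.8553


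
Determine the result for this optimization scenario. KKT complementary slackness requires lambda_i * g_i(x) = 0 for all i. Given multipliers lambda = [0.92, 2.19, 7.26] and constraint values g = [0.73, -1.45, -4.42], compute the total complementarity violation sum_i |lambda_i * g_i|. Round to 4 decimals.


KKT complementary slackness check:
lambda_1 * g_1 = 0.92 * 0.73 = 0.6716
lambda_2 * g_2 = 2.19 * -1.45 = -3.1755
lambda_3 * g_3 = 7.26 * -4.42 = -32.0892
Total violation = 0.6716 + 3.1755 + 32.0892 = 35.9363


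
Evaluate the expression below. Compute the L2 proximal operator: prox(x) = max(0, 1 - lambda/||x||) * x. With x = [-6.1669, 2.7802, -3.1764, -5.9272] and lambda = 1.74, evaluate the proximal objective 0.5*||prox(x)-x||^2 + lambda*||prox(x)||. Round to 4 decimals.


Step 1: Compute ||x||.
||x|| = 9.5384
Step 2: Compute scaling factor.
scale = max(0, 1 - 1.74/9.5384) = 0.8176
Step 3: prox(x) = [-5.0419, 2.273, -2.597, -4.846]
||prox(x)|| = 7.7984
Step 4: Proximal objective.
0.5*||prox-x||^2 = 1.5138
lambda*||prox|| = 13.5692
Total = 15.083


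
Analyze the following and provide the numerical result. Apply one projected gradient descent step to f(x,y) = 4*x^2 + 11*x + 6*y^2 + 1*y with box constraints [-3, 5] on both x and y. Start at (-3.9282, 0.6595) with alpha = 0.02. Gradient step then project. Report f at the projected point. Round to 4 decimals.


Step 1: Compute gradient at (-3.9282, 0.6595).
grad_x = 2*4*-3.9282 + 11 = -20.4256
grad_y = 2*6*0.6595 + 1 = 8.914
Step 2: Gradient step.
x_raw = -3.9282 - 0.02*-20.4256 = -3.5197
y_raw = 0.6595 - 0.02*8.914 = 0.4812
Step 3: Project onto [-3, 5].
x_proj = clip(-3.5197) = -3.0
y_proj = clip(0.4812) = 0.4812
Step 4: Evaluate f.
f(-3.0, 0.4812) = 4.8707
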